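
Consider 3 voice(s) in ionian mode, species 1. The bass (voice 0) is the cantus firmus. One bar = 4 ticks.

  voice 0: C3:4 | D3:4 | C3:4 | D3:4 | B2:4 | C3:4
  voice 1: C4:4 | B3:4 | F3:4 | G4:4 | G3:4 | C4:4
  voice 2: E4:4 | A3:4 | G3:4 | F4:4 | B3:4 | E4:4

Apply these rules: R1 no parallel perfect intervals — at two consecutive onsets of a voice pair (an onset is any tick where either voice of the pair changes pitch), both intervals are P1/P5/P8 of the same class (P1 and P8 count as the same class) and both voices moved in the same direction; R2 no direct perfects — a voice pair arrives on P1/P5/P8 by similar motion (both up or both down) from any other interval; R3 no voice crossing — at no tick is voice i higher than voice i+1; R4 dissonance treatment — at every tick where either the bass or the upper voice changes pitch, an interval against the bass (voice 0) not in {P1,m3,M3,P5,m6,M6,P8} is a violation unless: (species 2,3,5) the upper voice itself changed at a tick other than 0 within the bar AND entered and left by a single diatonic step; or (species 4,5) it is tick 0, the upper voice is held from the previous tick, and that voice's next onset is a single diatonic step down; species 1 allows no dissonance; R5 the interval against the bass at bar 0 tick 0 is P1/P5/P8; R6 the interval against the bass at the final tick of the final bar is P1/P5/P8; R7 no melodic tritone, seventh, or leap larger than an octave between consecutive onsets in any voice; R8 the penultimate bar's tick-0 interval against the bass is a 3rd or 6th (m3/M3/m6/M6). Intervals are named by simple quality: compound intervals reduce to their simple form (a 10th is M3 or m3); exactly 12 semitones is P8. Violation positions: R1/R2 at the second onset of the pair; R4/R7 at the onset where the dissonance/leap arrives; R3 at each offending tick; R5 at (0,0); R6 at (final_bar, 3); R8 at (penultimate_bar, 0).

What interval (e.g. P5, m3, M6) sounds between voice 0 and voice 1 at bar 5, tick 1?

P8

voice 0=C3 voice 1=C4 -> P8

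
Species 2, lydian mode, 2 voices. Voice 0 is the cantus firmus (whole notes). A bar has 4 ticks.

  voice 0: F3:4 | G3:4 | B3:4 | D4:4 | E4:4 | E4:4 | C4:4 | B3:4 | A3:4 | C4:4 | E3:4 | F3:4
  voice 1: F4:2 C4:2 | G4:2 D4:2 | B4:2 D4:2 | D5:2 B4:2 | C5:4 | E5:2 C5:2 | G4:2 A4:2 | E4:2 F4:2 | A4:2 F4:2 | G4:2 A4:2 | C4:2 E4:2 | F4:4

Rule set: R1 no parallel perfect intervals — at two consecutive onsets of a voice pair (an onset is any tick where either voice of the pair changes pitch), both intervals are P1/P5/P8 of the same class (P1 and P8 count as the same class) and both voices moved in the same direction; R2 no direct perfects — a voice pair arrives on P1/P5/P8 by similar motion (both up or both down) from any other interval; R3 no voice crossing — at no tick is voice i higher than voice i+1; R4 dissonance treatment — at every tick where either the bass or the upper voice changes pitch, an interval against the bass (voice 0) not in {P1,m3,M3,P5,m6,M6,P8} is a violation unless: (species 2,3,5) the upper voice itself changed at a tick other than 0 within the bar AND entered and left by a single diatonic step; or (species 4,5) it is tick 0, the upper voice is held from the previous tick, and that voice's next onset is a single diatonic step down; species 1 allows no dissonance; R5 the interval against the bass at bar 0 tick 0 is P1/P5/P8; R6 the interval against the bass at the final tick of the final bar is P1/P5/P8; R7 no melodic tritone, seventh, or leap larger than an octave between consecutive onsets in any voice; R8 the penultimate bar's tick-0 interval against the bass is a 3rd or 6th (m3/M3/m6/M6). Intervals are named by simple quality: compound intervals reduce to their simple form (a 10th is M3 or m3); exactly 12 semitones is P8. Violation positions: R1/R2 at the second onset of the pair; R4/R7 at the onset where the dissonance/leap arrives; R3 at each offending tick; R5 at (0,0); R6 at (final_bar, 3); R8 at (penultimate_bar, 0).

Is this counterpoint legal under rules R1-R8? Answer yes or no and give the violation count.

No (8 violations)

bar 0: v0=F3 v1=F4 (P8)
bar 1: v0=G3 v1=G4 (P8)
bar 2: v0=B3 v1=B4 (P8)
bar 3: v0=D4 v1=D5 (P8)
bar 4: v0=E4 v1=C5 (m6)
bar 5: v0=E4 v1=E5 (P8)
bar 6: v0=C4 v1=G4 (P5)
bar 7: v0=B3 v1=E4 (P4)
bar 8: v0=A3 v1=A4 (P8)
bar 9: v0=C4 v1=G4 (P5)
bar 10: v0=E3 v1=C4 (m6)
bar 11: v0=F3 v1=F4 (P8)
  R2 @ bar1.0: F3/C4 P5 -> G3/G4 P8 similar
  R2 @ bar2.0: G3/D4 P5 -> B3/B4 P8 similar
  R2 @ bar3.0: B3/D4 m3 -> D4/D5 P8 similar
  R2 @ bar6.0: E4/C5 m6 -> C4/G4 P5 similar
  R4 @ bar7.0: B3/E4 P4 untreated
  R4 @ bar7.2: B3/F4 TT untreated
  R2 @ bar9.0: A3/F4 m6 -> C4/G4 P5 similar
  R1 @ bar11.0: E3/E4 P8 -> F3/F4 P8 similar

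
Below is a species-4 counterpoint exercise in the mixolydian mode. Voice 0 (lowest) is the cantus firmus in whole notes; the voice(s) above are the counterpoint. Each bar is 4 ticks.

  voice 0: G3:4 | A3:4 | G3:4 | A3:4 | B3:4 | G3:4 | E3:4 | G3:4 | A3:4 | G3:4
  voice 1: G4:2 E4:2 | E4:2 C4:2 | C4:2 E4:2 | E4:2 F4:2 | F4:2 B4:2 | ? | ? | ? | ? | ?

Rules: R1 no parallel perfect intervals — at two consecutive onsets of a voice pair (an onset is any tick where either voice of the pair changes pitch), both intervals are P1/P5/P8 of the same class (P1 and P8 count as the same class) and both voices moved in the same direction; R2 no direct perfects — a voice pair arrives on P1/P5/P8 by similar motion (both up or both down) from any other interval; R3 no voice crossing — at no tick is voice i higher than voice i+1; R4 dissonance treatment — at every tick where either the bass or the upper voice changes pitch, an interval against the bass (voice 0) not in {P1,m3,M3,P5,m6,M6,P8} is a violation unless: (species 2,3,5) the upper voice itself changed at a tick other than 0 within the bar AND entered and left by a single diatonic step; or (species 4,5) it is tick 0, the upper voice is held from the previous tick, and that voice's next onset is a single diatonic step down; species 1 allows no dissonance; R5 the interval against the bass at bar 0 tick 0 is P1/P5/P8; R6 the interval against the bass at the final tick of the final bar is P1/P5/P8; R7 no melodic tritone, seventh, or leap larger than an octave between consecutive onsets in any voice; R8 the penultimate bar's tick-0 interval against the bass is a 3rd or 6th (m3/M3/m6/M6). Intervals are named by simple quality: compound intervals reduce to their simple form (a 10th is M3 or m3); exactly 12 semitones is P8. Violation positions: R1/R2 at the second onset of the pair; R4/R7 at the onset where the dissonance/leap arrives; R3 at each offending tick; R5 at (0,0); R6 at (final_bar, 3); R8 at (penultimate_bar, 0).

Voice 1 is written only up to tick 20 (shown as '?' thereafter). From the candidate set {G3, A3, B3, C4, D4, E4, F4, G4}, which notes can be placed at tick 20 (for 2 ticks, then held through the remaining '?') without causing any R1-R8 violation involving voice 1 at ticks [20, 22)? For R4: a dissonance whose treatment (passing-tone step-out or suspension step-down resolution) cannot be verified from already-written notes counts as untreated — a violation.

G3: violates R1,R7
A3: violates R4,R7
B3: legal
C4: violates R4,R7
D4: violates R2
E4: legal
F4: violates R4,R7
G4: violates R1

{B3, E4}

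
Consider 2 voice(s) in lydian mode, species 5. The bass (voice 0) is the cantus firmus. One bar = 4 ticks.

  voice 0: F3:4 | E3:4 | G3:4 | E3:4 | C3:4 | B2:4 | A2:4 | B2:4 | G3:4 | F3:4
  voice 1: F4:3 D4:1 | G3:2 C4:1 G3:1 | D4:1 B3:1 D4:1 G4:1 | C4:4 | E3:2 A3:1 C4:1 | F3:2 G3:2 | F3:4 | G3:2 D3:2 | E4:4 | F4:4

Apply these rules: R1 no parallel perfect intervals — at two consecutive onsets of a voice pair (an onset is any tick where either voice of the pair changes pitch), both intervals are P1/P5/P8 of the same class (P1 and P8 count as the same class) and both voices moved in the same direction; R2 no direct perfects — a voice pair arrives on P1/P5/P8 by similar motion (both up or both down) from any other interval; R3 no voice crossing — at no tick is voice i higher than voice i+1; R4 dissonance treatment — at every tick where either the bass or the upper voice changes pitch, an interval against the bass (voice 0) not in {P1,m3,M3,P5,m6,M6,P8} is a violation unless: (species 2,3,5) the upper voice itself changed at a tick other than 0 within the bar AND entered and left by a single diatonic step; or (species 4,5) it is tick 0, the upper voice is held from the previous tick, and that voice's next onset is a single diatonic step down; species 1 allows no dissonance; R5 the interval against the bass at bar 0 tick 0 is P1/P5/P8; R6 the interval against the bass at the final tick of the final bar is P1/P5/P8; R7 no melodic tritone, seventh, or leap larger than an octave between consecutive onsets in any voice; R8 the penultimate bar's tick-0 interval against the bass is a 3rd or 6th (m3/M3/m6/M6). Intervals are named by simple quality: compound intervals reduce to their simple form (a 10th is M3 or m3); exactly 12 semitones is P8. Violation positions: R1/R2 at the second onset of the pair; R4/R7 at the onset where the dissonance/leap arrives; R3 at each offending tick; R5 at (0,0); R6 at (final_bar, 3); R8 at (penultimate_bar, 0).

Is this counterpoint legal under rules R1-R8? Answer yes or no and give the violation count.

bar 0: v0=F3 v1=F4 (P8)
bar 1: v0=E3 v1=G3 (m3)
bar 2: v0=G3 v1=D4 (P5)
bar 3: v0=E3 v1=C4 (m6)
bar 4: v0=C3 v1=E3 (M3)
bar 5: v0=B2 v1=F3 (TT)
bar 6: v0=A2 v1=F3 (m6)
bar 7: v0=B2 v1=G3 (m6)
bar 8: v0=G3 v1=E4 (M6)
bar 9: v0=F3 v1=F4 (P8)
  R2 @ bar2.0: E3/G3 m3 -> G3/D4 P5 similar
  R4 @ bar5.0: B2/F3 TT untreated
  R7 @ bar8.0: D3->E4 leap 14st

No (3 violations)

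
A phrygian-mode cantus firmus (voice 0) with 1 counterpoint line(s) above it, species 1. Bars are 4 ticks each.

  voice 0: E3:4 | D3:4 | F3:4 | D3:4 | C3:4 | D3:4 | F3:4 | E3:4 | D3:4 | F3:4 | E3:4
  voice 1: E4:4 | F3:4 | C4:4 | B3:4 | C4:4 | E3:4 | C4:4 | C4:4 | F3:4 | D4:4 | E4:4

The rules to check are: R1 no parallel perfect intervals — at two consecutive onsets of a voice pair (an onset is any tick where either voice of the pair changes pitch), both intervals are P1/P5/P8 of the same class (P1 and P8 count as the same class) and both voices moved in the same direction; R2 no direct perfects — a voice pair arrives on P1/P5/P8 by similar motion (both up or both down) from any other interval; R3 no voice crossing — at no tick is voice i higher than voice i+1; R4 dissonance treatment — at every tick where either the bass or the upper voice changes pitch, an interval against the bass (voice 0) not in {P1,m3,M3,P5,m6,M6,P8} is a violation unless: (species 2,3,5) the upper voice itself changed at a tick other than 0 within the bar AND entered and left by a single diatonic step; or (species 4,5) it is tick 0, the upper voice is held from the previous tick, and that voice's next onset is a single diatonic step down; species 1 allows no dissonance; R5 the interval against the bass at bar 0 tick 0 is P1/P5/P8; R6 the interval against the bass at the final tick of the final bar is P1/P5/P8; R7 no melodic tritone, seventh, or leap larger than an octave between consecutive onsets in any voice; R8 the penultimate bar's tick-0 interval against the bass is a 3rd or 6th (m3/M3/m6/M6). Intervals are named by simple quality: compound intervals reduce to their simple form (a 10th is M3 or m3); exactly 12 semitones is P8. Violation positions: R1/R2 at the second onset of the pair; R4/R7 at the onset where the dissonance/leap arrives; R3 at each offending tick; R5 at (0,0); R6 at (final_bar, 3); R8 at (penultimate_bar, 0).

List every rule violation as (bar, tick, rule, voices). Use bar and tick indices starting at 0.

bar 0: v0=E3 v1=E4 downbeat P8
bar 1: v0=D3 v1=F3 downbeat m3
bar 2: v0=F3 v1=C4 downbeat P5
bar 3: v0=D3 v1=B3 downbeat M6
bar 4: v0=C3 v1=C4 downbeat P8
bar 5: v0=D3 v1=E3 downbeat M2
bar 6: v0=F3 v1=C4 downbeat P5
bar 7: v0=E3 v1=C4 downbeat m6
bar 8: v0=D3 v1=F3 downbeat m3
bar 9: v0=F3 v1=D4 downbeat M6
bar 10: v0=E3 v1=E4 downbeat P8
  -> R7 @ bar 1 tick 0 v(1,): E4->F3 leap 11st
  -> R2 @ bar 2 tick 0 v(0, 1): D3/F3 m3 -> F3/C4 P5 similar
  -> R4 @ bar 5 tick 0 v(0, 1): D3/E3 M2 untreated
  -> R2 @ bar 6 tick 0 v(0, 1): D3/E3 M2 -> F3/C4 P5 similar

(1, 0, R7, (1,))
(2, 0, R2, (0, 1))
(5, 0, R4, (0, 1))
(6, 0, R2, (0, 1))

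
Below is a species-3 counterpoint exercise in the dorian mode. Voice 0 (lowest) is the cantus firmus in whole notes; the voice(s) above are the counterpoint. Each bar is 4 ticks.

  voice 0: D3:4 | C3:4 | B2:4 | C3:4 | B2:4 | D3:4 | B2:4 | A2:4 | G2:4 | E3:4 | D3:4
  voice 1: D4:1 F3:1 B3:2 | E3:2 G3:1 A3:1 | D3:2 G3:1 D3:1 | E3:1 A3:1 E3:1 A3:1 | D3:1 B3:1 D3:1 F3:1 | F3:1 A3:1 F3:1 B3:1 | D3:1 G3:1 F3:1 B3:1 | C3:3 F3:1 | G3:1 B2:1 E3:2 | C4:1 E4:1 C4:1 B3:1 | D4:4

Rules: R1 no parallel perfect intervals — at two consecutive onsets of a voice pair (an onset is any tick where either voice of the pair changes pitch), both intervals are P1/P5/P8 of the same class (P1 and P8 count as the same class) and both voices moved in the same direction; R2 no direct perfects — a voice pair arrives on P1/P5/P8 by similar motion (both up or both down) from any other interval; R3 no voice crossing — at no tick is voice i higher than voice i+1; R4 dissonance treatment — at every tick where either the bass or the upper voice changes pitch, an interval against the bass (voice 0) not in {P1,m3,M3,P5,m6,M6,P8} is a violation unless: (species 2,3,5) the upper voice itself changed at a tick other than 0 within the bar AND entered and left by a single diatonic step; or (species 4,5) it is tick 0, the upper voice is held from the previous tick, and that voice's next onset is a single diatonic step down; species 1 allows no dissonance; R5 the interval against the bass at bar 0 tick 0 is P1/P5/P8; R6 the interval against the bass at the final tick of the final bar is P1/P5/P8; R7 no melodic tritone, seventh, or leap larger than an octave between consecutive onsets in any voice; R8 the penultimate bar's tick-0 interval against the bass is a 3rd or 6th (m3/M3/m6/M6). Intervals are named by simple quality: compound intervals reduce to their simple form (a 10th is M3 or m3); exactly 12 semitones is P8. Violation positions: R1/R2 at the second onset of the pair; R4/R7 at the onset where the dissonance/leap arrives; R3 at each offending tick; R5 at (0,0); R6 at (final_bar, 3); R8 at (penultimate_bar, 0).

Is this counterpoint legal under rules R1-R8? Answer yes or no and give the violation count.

bar 0: v0=D3 v1=D4 (P8)
bar 1: v0=C3 v1=E3 (M3)
bar 2: v0=B2 v1=D3 (m3)
bar 3: v0=C3 v1=E3 (M3)
bar 4: v0=B2 v1=D3 (m3)
bar 5: v0=D3 v1=F3 (m3)
bar 6: v0=B2 v1=D3 (m3)
bar 7: v0=A2 v1=C3 (m3)
bar 8: v0=G2 v1=G3 (P8)
bar 9: v0=E3 v1=C4 (m6)
bar 10: v0=D3 v1=D4 (P8)
  R7 @ bar0.2: F3->B3 leap 6st
  R4 @ bar4.3: B2/F3 TT untreated
  R7 @ bar5.3: F3->B3 leap 6st
  R4 @ bar6.2: B2/F3 TT untreated
  R7 @ bar6.3: F3->B3 leap 6st
  R7 @ bar7.0: B3->C3 leap 11st

No (6 violations)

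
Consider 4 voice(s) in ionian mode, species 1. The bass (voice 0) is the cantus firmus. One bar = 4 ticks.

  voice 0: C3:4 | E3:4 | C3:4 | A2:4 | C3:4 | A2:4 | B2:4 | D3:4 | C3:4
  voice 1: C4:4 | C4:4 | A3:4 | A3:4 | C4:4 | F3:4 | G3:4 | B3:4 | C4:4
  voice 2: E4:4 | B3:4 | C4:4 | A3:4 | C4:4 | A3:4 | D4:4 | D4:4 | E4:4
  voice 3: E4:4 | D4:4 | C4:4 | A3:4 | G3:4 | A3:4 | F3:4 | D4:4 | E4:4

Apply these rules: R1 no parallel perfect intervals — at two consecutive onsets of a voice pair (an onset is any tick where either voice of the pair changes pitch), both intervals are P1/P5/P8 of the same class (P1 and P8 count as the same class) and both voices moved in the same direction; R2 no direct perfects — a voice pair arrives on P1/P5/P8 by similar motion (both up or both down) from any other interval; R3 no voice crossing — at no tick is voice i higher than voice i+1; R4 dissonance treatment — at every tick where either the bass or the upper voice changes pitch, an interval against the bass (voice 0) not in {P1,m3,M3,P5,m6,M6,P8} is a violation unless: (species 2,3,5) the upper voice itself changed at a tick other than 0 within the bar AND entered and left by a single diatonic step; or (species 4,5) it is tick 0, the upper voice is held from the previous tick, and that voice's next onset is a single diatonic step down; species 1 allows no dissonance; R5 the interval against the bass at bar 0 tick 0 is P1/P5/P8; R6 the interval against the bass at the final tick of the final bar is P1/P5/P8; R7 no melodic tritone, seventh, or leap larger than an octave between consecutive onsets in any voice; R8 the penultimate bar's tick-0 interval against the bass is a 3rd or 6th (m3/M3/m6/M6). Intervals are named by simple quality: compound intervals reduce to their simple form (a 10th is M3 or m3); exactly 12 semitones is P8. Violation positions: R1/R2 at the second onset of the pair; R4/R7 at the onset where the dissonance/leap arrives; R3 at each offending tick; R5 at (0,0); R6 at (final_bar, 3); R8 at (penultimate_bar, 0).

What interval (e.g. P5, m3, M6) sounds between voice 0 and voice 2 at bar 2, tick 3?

P8

voice 0=C3 voice 2=C4 -> P8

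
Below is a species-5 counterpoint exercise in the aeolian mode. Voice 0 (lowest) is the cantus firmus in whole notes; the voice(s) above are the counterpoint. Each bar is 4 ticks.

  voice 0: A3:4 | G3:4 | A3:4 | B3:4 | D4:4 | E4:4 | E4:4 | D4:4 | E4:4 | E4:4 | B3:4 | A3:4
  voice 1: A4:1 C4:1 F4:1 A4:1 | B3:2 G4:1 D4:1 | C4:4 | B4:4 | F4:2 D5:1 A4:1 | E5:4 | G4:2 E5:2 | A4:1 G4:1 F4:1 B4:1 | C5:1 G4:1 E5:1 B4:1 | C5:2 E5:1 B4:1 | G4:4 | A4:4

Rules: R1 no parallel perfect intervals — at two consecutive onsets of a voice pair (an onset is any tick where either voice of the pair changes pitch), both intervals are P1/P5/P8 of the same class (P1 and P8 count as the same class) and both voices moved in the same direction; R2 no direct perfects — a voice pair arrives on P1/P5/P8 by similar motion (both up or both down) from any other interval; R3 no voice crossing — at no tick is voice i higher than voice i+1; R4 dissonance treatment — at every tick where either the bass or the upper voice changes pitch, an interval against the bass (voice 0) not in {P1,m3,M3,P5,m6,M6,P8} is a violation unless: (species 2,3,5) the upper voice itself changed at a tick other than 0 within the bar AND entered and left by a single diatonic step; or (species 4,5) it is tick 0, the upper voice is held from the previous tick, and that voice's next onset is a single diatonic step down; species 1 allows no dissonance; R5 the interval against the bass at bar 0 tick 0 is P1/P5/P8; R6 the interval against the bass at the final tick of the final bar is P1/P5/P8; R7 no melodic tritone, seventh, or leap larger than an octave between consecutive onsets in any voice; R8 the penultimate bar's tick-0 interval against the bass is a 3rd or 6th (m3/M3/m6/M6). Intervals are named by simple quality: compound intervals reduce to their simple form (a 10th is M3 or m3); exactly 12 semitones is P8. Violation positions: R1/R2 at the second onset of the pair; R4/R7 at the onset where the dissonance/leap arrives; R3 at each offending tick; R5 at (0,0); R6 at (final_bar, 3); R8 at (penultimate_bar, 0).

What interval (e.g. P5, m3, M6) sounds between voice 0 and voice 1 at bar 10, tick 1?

voice 0=B3 voice 1=G4 -> m6

m6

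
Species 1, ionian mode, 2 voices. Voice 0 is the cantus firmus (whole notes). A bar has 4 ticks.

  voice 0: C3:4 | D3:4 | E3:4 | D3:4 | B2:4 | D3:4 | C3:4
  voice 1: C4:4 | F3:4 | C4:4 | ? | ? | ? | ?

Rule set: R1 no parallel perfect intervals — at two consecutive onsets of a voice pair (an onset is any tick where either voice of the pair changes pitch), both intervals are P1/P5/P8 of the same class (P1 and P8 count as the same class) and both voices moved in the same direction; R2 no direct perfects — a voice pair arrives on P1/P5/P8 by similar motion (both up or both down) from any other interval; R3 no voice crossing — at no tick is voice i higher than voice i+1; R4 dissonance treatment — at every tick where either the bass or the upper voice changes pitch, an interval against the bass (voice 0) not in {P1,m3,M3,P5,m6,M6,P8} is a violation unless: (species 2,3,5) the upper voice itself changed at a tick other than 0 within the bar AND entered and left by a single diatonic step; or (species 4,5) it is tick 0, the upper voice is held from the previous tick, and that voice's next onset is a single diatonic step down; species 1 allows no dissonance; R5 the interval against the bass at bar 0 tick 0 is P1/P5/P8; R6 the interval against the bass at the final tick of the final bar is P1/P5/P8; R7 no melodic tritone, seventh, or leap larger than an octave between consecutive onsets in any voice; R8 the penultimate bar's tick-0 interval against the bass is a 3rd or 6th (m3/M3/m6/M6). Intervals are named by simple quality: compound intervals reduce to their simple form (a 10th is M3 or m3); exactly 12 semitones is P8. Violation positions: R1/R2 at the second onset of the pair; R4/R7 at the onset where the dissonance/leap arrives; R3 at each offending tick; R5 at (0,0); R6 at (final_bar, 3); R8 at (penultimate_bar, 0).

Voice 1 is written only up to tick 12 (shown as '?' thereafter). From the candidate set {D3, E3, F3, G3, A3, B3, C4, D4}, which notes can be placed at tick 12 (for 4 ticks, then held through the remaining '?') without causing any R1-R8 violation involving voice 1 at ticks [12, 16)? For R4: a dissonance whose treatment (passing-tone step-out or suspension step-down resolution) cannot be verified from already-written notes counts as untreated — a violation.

{B3, D4, F3}

D3: violates R2,R7
E3: violates R4
F3: legal
G3: violates R4
A3: violates R2
B3: legal
C4: violates R4
D4: legal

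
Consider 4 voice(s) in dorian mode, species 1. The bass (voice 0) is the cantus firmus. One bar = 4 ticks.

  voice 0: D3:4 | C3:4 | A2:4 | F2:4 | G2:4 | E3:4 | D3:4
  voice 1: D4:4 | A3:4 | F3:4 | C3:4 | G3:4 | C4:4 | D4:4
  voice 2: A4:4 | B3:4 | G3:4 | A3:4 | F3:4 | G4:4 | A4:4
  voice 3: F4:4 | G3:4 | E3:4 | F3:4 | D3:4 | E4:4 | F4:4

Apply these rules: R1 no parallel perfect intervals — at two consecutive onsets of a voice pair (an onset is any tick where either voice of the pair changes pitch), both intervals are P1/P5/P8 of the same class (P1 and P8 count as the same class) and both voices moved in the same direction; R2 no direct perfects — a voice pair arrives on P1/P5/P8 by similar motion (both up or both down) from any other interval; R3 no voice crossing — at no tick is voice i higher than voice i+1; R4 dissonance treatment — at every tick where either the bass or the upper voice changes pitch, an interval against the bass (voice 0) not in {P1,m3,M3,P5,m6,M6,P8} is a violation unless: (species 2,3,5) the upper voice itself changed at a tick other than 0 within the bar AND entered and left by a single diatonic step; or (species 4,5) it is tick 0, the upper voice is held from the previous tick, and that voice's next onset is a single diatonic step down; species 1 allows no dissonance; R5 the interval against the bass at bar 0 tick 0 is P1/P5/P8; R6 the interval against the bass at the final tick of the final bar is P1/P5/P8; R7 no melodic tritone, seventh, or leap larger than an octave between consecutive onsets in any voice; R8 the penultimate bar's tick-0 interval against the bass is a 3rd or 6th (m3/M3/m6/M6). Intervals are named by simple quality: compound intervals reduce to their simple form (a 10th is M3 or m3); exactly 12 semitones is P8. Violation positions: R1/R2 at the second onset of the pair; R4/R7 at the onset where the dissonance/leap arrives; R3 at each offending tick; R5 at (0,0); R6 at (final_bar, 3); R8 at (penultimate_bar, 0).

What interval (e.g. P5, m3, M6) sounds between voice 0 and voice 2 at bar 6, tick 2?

voice 0=D3 voice 2=A4 -> P5

P5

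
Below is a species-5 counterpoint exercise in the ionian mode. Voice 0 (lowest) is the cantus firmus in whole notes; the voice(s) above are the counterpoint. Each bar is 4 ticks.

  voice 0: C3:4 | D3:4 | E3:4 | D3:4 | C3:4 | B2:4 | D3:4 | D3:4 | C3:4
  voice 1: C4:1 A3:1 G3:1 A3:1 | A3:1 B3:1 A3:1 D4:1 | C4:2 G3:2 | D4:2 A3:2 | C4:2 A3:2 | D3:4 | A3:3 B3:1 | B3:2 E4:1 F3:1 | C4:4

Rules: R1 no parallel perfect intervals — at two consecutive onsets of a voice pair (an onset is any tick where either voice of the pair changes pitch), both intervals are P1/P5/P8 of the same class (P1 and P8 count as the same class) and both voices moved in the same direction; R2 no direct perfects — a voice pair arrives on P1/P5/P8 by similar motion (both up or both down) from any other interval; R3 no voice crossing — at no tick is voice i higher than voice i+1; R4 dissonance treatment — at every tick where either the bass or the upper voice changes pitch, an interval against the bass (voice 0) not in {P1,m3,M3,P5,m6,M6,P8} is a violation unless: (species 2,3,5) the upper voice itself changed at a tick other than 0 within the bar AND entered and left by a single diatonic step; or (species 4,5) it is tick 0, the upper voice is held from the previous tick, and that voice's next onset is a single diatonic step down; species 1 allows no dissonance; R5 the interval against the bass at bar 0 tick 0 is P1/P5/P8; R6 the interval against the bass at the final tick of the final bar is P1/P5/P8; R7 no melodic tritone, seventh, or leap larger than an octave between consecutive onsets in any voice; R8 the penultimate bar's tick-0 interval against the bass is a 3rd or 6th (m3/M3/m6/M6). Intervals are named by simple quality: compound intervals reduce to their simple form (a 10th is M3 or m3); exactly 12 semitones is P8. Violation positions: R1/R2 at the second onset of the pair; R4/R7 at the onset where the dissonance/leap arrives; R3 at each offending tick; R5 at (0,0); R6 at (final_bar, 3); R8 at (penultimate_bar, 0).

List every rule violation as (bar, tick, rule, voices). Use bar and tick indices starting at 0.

bar 0: v0=C3 v1=C4 downbeat P8
bar 1: v0=D3 v1=A3 downbeat P5
bar 2: v0=E3 v1=C4 downbeat m6
bar 3: v0=D3 v1=D4 downbeat P8
bar 4: v0=C3 v1=C4 downbeat P8
bar 5: v0=B2 v1=D3 downbeat m3
bar 6: v0=D3 v1=A3 downbeat P5
bar 7: v0=D3 v1=B3 downbeat M6
bar 8: v0=C3 v1=C4 downbeat P8
  -> R2 @ bar 6 tick 0 v(0, 1): B2/D3 m3 -> D3/A3 P5 similar
  -> R4 @ bar 7 tick 2 v(0, 1): D3/E4 M2 untreated
  -> R7 @ bar 7 tick 3 v(1,): E4->F3 leap 11st

(6, 0, R2, (0, 1))
(7, 2, R4, (0, 1))
(7, 3, R7, (1,))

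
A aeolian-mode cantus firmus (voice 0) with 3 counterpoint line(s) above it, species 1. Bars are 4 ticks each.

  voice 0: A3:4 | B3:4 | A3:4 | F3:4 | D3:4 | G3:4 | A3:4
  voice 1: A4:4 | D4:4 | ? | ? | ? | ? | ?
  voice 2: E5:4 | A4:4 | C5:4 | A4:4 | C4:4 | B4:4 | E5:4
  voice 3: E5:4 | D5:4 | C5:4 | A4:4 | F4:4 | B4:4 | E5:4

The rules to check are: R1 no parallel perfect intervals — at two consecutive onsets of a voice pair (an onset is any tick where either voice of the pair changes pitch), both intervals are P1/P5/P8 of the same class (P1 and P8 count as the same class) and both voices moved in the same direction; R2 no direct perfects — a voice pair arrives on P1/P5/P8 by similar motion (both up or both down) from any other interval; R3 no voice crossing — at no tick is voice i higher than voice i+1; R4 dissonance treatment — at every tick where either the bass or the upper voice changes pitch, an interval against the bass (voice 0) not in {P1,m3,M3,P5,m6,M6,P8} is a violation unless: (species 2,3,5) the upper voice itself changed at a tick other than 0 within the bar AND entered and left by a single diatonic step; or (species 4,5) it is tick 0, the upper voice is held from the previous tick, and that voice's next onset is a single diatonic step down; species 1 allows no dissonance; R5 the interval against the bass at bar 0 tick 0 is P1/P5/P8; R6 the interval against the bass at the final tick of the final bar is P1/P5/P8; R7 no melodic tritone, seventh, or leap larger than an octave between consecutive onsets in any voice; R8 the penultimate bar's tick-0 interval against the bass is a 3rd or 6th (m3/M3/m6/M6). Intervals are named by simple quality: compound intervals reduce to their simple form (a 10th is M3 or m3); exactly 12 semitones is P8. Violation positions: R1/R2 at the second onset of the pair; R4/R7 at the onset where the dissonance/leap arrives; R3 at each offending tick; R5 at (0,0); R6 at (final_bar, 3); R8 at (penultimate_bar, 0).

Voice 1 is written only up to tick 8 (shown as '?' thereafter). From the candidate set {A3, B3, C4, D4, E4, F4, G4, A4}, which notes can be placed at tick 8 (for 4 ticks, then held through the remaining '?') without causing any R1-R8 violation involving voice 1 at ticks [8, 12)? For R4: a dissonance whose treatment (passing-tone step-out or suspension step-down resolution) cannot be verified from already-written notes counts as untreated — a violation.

{A4, E4}

A3: violates R2
B3: violates R4
C4: violates R1
D4: violates R4
E4: legal
F4: violates R1
G4: violates R4
A4: legal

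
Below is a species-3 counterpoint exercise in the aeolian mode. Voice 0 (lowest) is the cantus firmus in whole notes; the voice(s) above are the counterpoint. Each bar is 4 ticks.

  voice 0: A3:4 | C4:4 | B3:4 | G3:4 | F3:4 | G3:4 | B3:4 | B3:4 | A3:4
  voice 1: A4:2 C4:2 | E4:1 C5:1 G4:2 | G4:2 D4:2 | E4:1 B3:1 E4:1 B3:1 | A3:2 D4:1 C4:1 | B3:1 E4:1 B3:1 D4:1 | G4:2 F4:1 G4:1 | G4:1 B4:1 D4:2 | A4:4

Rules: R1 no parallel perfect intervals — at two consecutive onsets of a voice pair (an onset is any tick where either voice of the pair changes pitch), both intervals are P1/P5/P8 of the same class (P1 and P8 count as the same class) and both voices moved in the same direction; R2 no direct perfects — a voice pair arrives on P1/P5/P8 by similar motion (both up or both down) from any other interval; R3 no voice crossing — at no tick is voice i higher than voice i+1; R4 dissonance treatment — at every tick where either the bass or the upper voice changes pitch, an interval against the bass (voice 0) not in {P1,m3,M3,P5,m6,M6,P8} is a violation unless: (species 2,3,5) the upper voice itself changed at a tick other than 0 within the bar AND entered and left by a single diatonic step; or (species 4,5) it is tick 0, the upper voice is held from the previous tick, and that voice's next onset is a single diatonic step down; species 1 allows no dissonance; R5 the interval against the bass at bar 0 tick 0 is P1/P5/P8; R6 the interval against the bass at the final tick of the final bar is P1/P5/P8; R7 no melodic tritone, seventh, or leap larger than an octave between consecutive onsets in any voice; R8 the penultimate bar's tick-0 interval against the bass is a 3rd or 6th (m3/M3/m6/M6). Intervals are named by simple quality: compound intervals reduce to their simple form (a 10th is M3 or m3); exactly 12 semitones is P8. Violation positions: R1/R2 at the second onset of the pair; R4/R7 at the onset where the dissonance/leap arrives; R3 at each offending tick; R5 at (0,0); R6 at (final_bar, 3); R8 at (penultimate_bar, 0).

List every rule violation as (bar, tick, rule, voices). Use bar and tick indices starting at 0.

No violations across 9 bars (A3..A3 vs A4..A4).

bar 0: v0=A3 v1=A4 downbeat P8
bar 1: v0=C4 v1=E4 downbeat M3
bar 2: v0=B3 v1=G4 downbeat m6
bar 3: v0=G3 v1=E4 downbeat M6
bar 4: v0=F3 v1=A3 downbeat M3
bar 5: v0=G3 v1=B3 downbeat M3
bar 6: v0=B3 v1=G4 downbeat m6
bar 7: v0=B3 v1=G4 downbeat m6
bar 8: v0=A3 v1=A4 downbeat P8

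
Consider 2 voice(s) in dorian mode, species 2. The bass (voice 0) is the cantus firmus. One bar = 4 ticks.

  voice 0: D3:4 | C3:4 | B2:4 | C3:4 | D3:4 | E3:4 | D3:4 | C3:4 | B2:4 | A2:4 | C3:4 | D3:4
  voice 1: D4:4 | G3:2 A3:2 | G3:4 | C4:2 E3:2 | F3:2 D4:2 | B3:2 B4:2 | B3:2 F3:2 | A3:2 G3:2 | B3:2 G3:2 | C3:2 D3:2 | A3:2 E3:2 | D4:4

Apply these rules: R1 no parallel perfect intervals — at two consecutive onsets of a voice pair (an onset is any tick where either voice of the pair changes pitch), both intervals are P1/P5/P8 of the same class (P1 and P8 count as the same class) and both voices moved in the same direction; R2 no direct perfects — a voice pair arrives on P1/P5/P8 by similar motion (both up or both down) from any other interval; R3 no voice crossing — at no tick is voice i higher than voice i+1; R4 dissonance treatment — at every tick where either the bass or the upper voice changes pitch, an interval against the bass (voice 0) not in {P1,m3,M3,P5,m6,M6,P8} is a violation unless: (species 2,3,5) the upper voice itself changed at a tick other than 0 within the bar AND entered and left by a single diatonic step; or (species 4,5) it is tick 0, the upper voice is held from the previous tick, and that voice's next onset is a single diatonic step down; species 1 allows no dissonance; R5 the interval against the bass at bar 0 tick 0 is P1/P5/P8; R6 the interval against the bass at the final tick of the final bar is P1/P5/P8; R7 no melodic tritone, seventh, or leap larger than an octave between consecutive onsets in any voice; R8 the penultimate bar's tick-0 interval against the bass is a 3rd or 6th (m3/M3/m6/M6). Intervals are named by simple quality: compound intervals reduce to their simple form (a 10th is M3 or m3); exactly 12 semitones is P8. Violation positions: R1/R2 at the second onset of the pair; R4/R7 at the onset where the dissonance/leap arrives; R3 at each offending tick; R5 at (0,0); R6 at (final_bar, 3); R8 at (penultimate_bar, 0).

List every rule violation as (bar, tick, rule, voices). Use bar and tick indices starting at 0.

(1, 0, R2, (0, 1))
(3, 0, R2, (0, 1))
(6, 2, R7, (1,))
(9, 2, R4, (0, 1))
(11, 0, R2, (0, 1))
(11, 0, R7, (1,))

bar 0: v0=D3 v1=D4 downbeat P8
bar 1: v0=C3 v1=G3 downbeat P5
bar 2: v0=B2 v1=G3 downbeat m6
bar 3: v0=C3 v1=C4 downbeat P8
bar 4: v0=D3 v1=F3 downbeat m3
bar 5: v0=E3 v1=B3 downbeat P5
bar 6: v0=D3 v1=B3 downbeat M6
bar 7: v0=C3 v1=A3 downbeat M6
bar 8: v0=B2 v1=B3 downbeat P8
bar 9: v0=A2 v1=C3 downbeat m3
bar 10: v0=C3 v1=A3 downbeat M6
bar 11: v0=D3 v1=D4 downbeat P8
  -> R2 @ bar 1 tick 0 v(0, 1): D3/D4 P8 -> C3/G3 P5 similar
  -> R2 @ bar 3 tick 0 v(0, 1): B2/G3 m6 -> C3/C4 P8 similar
  -> R7 @ bar 6 tick 2 v(1,): B3->F3 leap 6st
  -> R4 @ bar 9 tick 2 v(0, 1): A2/D3 P4 untreated
  -> R2 @ bar 11 tick 0 v(0, 1): C3/E3 M3 -> D3/D4 P8 similar
  -> R7 @ bar 11 tick 0 v(1,): E3->D4 leap 10st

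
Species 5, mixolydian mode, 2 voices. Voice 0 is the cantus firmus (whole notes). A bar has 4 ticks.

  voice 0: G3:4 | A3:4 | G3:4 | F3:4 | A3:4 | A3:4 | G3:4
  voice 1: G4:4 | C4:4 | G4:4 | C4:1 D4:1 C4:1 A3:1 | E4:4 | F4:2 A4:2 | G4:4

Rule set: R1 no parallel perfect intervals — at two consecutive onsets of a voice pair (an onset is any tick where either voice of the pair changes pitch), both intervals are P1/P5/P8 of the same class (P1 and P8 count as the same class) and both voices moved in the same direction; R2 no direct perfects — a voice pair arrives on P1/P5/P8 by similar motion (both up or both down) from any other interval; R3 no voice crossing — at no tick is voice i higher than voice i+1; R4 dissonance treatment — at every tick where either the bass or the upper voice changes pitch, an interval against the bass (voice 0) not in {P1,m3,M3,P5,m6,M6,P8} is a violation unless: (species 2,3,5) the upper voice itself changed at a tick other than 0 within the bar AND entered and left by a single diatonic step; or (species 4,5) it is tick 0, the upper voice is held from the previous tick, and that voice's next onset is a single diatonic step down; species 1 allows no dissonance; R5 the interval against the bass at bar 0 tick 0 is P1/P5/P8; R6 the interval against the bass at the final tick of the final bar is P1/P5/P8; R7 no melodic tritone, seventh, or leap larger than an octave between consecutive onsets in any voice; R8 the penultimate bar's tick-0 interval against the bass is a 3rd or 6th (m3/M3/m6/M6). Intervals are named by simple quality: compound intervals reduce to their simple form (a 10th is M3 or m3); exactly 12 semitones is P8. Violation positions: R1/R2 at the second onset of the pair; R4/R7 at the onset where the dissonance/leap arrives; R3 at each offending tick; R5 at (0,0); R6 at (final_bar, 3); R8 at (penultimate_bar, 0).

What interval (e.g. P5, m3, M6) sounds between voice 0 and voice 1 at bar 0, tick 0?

voice 0=G3 voice 1=G4 -> P8

P8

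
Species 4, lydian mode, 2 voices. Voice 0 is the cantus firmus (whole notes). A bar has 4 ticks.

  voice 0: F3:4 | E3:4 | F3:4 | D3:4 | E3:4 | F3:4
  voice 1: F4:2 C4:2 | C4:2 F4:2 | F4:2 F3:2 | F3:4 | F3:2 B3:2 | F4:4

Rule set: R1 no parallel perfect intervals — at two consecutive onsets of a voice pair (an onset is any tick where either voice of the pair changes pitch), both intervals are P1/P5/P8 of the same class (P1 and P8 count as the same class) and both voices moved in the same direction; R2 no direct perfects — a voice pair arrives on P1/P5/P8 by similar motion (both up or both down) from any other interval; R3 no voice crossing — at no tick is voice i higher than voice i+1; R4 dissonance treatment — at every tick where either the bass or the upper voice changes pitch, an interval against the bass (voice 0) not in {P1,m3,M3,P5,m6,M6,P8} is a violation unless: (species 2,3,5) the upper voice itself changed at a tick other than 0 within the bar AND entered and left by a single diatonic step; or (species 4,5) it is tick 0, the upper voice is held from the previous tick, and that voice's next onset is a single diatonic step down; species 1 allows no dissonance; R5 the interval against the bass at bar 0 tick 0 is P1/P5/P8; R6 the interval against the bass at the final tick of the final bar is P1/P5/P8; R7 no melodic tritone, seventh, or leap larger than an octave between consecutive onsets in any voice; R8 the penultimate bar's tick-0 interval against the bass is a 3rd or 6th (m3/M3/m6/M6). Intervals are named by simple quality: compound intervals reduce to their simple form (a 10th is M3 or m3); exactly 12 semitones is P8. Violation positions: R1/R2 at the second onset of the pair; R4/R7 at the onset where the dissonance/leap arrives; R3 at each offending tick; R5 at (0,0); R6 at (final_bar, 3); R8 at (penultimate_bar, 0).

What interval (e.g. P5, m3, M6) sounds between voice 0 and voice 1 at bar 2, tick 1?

voice 0=F3 voice 1=F4 -> P8

P8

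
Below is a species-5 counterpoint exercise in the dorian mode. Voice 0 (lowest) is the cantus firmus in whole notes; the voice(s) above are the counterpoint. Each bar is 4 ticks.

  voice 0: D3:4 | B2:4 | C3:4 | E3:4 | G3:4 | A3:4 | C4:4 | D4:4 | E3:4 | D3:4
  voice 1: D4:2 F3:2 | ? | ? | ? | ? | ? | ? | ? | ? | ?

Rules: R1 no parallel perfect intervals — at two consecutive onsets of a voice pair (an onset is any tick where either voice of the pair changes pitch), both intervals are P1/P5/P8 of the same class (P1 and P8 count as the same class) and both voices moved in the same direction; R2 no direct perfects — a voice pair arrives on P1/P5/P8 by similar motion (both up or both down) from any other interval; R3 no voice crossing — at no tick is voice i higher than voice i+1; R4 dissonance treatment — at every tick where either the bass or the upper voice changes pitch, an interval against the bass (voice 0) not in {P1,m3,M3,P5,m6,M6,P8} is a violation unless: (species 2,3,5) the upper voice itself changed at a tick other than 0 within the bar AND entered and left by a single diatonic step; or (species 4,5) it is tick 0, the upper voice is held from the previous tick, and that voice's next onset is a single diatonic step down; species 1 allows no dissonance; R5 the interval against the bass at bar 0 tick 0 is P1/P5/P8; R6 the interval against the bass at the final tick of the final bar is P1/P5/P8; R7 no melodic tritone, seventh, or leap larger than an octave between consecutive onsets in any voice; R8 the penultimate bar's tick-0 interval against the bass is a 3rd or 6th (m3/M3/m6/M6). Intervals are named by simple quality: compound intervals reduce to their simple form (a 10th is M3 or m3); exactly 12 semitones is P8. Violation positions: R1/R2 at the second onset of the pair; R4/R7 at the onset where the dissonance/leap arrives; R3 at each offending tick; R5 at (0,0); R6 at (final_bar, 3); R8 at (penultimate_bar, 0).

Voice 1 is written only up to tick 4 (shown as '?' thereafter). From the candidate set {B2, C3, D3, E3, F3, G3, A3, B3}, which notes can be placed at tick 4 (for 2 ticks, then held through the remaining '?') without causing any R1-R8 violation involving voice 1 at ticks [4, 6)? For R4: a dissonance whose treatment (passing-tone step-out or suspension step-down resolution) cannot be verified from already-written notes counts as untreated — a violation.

{D3, G3}

B2: violates R2,R7
C3: violates R4
D3: legal
E3: violates R4
F3: violates R4
G3: legal
A3: violates R4
B3: violates R7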